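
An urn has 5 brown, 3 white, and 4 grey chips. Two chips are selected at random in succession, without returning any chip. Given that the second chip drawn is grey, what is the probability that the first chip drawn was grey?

P(first=grey and the second chip drawn is grey) = (4/12)·(3/11) = 1/11.
P(the second chip drawn is grey) = Σ over first color = 5/33 + 1/11 + 1/11 = 1/3.
By Bayes, P(first=grey | the second chip drawn is grey) = 1/11 / 1/3 = 3/11 ≈ 0.2727.

3/11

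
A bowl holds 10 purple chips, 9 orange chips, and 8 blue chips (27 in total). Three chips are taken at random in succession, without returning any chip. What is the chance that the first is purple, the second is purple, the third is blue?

8/195

Multiply the conditional probability of each draw in order, without replacement, so each draw removes one from its color and from the total.
P = (10/27) · (9/26) · (8/25) = 8/195 ≈ 0.0410.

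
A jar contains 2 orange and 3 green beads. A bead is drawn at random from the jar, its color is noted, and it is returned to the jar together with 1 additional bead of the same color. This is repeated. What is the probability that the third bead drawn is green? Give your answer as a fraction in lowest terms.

3/5

Sum over the four possibilities for the first two draws (green/not-green each), tracking how the green count and total change by +1 per draw.
P(third is green) = 3/5 ≈ 0.6000. (In a Pólya urn every draw has the same marginal probability 3/5.)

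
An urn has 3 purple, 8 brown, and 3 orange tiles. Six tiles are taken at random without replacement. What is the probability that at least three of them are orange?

Sum the hypergeometric tail for j = 3,…,3 orange tiles.
Favorable = C(3,3)·C(11,3) = 165; total = C(14,6) = 3003.
P = 165/3003 = 5/91 ≈ 0.0549.

5/91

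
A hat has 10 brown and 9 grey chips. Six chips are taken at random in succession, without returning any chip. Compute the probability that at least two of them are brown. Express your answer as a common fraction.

Sum the hypergeometric tail for j = 2,…,6 brown chips.
Favorable = C(10,2)·C(9,4) + C(10,3)·C(9,3) + C(10,4)·C(9,2) + C(10,5)·C(9,1) + C(10,6)·C(9,0) = 25788; total = C(19,6) = 27132.
P = 25788/27132 = 307/323 ≈ 0.9505.

307/323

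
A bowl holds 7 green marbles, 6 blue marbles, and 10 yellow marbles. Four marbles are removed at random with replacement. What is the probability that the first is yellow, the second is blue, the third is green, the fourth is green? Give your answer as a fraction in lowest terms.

Multiply the conditional probability of each draw in order, with replacement (the composition resets each draw).
P = (10/23) · (6/23) · (7/23) · (7/23) = 2940/279841 ≈ 0.0105.

2940/279841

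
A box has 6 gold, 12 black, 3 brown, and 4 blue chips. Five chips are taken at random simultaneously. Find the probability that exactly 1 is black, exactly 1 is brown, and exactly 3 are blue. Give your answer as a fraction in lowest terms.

24/8855

Unordered draws without replacement: count favorable combinations over C(25,5).
Favorable = C(6,0) · C(12,1) · C(3,1) · C(4,3) = 144; total = C(25,5) = 53130.
P = 144/53130 = 24/8855 ≈ 0.0027.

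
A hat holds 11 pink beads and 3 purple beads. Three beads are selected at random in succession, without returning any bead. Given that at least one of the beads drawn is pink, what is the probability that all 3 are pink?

5/11

P(all 3 pink) = C(11,3)/C(14,3) = 165/364; P(at least one pink) = 1 − C(3,3)/C(14,3) = 363/364.
Since 'all 3 pink' ⊆ 'at least one pink', P(all 3 | at least one) = 165/364 / 363/364 = 5/11 ≈ 0.4545.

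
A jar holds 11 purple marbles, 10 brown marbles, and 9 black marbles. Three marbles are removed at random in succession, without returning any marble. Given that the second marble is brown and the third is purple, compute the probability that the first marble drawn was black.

P(first=black and the second marble is brown and the third is purple) = (9/30)·(10/29)·(11/28) = 33/812.
P(E) = Σ over first color = 55/1218 + 33/812 + 33/812 = 11/87.
By Bayes, P(first=black | E) = 33/812 / 11/87 = 9/28 ≈ 0.3214.

9/28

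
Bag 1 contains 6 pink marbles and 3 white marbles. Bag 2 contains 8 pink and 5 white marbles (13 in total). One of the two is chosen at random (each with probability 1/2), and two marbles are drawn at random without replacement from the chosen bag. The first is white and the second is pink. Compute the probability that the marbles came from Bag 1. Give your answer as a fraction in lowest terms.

P(E | Bag 1) = 1/4; P(E | Bag 2) = 10/39.
P(E) = 1/2·1/4 + 1/2·10/39 = 79/312.
By Bayes' rule, P(Bag 1 | E) = 1/8 / 79/312 = 39/79 ≈ 0.4937.

39/79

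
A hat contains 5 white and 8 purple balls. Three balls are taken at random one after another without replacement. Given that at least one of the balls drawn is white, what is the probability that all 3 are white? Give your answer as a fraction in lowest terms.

P(all 3 white) = C(5,3)/C(13,3) = 5/143; P(at least one white) = 1 − C(8,3)/C(13,3) = 115/143.
Since 'all 3 white' ⊆ 'at least one white', P(all 3 | at least one) = 5/143 / 115/143 = 1/23 ≈ 0.0435.

1/23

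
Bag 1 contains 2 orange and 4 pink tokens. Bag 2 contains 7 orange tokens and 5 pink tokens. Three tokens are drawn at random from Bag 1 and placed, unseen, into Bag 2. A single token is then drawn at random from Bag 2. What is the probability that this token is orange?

8/15

Condition on how many of the transferred tokens are orange (from Bag 1: 2 orange of 6; then Bag 2 has 15 total).
  0 orange: C(2,0)C(4,3)/C(6,3) = 1/5; then P = 7/15
  1 orange: C(2,1)C(4,2)/C(6,3) = 3/5; then P = 8/15
  2 orange: C(2,2)C(4,1)/C(6,3) = 1/5; then P = 9/15
P(orange from Bag 2) = 8/15 ≈ 0.5333.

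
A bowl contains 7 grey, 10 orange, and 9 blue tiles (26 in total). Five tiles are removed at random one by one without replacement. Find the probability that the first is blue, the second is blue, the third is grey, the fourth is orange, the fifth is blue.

147/32890

Multiply the conditional probability of each draw in order, without replacement, so each draw removes one from its color and from the total.
P = (9/26) · (8/25) · (7/24) · (10/23) · (7/22) = 147/32890 ≈ 0.0045.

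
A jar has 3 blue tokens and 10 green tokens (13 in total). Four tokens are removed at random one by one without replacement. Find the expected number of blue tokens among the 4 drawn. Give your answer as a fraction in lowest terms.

By linearity of expectation, E[X] = Σ P(draw i is blue); by symmetry each draw (even without replacement) has P(blue) = 3/13.
E[X] = 4 · 3/13 = 12/13 ≈ 0.9231.

12/13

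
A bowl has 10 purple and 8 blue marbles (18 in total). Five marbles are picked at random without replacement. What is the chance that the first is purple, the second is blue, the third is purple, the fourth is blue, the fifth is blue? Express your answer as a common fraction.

Multiply the conditional probability of each draw in order, without replacement, so each draw removes one from its color and from the total.
P = (10/18) · (8/17) · (9/16) · (7/15) · (6/14) = 1/34 ≈ 0.0294.

1/34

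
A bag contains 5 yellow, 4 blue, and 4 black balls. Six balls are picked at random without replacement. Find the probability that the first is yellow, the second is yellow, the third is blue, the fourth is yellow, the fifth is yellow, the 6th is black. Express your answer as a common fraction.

2/1287

Multiply the conditional probability of each draw in order, without replacement, so each draw removes one from its color and from the total.
P = (5/13) · (4/12) · (4/11) · (3/10) · (2/9) · (4/8) = 2/1287 ≈ 0.0016.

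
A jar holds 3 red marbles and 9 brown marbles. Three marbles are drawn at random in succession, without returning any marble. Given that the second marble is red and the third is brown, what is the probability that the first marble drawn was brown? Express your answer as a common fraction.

4/5

P(first=brown and the second marble is red and the third is brown) = (9/12)·(3/11)·(8/10) = 9/55.
P(E) = Σ over first color = 9/220 + 9/55 = 9/44.
By Bayes, P(first=brown | E) = 9/55 / 9/44 = 4/5 ≈ 0.8000.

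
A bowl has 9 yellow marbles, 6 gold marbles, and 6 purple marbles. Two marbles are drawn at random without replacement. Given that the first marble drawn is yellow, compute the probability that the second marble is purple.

3/10

After removing 1 yellow, the bowl has 6 purple out of 20 remaining.
P(second is purple | given) = 6/20 = 3/10 ≈ 0.3000.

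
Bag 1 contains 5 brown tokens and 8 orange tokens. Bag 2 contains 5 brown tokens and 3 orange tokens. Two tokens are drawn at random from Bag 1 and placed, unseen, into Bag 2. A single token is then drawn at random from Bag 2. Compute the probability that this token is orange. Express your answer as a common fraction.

Condition on how many of the transferred tokens are orange (from Bag 1: 8 orange of 13; then Bag 2 has 10 total).
  0 orange: C(8,0)C(5,2)/C(13,2) = 5/39; then P = 3/10
  1 orange: C(8,1)C(5,1)/C(13,2) = 20/39; then P = 4/10
  2 orange: C(8,2)C(5,0)/C(13,2) = 14/39; then P = 5/10
P(orange from Bag 2) = 11/26 ≈ 0.4231.

11/26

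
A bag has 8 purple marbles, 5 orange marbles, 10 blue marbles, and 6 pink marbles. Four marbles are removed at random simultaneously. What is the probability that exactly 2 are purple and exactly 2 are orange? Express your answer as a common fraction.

Unordered draws without replacement: count favorable combinations over C(29,4).
Favorable = C(8,2) · C(5,2) · C(10,0) · C(6,0) = 280; total = C(29,4) = 23751.
P = 280/23751 = 40/3393 ≈ 0.0118.

40/3393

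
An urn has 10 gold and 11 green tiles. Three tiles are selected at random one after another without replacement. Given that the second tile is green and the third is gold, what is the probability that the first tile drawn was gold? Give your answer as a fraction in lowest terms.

9/19

P(first=gold and the second tile is green and the third is gold) = (10/21)·(11/20)·(9/19) = 33/266.
P(E) = Σ over first color = 33/266 + 55/399 = 11/42.
By Bayes, P(first=gold | E) = 33/266 / 11/42 = 9/19 ≈ 0.4737.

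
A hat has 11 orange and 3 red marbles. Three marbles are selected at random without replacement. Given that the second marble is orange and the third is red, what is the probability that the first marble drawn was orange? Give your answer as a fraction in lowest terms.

P(first=orange and the second marble is orange and the third is red) = (11/14)·(10/13)·(3/12) = 55/364.
P(E) = Σ over first color = 55/364 + 11/364 = 33/182.
By Bayes, P(first=orange | E) = 55/364 / 33/182 = 5/6 ≈ 0.8333.

5/6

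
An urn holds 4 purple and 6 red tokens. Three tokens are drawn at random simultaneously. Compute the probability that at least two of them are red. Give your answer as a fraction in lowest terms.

2/3

Sum the hypergeometric tail for j = 2,…,3 red tokens.
Favorable = C(6,2)·C(4,1) + C(6,3)·C(4,0) = 80; total = C(10,3) = 120.
P = 80/120 = 2/3 ≈ 0.6667.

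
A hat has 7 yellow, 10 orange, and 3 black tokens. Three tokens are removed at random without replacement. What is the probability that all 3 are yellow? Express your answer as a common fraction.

Unordered draws without replacement: count favorable combinations over C(20,3).
Favorable = C(7,3) · C(10,0) · C(3,0) = 35; total = C(20,3) = 1140.
P = 35/1140 = 7/228 ≈ 0.0307.

7/228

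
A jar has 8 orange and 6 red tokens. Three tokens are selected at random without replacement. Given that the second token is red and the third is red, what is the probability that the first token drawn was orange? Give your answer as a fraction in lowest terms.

2/3

P(first=orange and the second token is red and the third is red) = (8/14)·(6/13)·(5/12) = 10/91.
P(E) = Σ over first color = 10/91 + 5/91 = 15/91.
By Bayes, P(first=orange | E) = 10/91 / 15/91 = 2/3 ≈ 0.6667.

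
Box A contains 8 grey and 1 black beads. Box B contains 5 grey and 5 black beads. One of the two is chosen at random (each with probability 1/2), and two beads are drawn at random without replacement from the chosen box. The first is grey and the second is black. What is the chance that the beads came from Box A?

P(E | Box A) = 1/9; P(E | Box B) = 5/18.
P(E) = 1/2·1/9 + 1/2·5/18 = 7/36.
By Bayes' rule, P(Box A | E) = 1/18 / 7/36 = 2/7 ≈ 0.2857.

2/7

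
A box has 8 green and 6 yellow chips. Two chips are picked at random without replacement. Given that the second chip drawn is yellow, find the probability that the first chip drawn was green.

P(first=green and the second chip drawn is yellow) = (8/14)·(6/13) = 24/91.
P(the second chip drawn is yellow) = Σ over first color = 24/91 + 15/91 = 3/7.
By Bayes, P(first=green | the second chip drawn is yellow) = 24/91 / 3/7 = 8/13 ≈ 0.6154.

8/13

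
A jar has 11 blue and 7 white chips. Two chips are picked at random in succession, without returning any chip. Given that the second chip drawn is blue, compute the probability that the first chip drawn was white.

P(first=white and the second chip drawn is blue) = (7/18)·(11/17) = 77/306.
P(the second chip drawn is blue) = Σ over first color = 55/153 + 77/306 = 11/18.
By Bayes, P(first=white | the second chip drawn is blue) = 77/306 / 11/18 = 7/17 ≈ 0.4118.

7/17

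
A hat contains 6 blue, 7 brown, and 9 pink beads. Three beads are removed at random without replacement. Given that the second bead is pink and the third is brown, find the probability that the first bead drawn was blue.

3/10

P(first=blue and the second bead is pink and the third is brown) = (6/22)·(9/21)·(7/20) = 9/220.
P(E) = Σ over first color = 9/220 + 9/220 + 3/55 = 3/22.
By Bayes, P(first=blue | E) = 9/220 / 3/22 = 3/10 ≈ 0.3000.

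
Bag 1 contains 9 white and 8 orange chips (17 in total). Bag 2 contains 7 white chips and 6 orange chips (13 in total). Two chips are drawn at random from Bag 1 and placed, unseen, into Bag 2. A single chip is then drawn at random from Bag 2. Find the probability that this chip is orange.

118/255

Condition on how many of the transferred chips are orange (from Bag 1: 8 orange of 17; then Bag 2 has 15 total).
  0 orange: C(8,0)C(9,2)/C(17,2) = 9/34; then P = 6/15
  1 orange: C(8,1)C(9,1)/C(17,2) = 9/17; then P = 7/15
  2 orange: C(8,2)C(9,0)/C(17,2) = 7/34; then P = 8/15
P(orange from Bag 2) = 118/255 ≈ 0.4627.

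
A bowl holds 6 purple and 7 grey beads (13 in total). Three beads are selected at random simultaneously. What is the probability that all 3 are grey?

35/286

Unordered draws without replacement: count favorable combinations over C(13,3).
Favorable = C(6,0) · C(7,3) = 35; total = C(13,3) = 286.
P = 35/286 = 35/286 ≈ 0.1224.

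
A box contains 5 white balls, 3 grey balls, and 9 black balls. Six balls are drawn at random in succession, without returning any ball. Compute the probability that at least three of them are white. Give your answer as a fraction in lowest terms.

Sum the hypergeometric tail for j = 3,…,5 white balls.
Favorable = C(5,3)·C(12,3) + C(5,4)·C(12,2) + C(5,5)·C(12,1) = 2542; total = C(17,6) = 12376.
P = 2542/12376 = 1271/6188 ≈ 0.2054.

1271/6188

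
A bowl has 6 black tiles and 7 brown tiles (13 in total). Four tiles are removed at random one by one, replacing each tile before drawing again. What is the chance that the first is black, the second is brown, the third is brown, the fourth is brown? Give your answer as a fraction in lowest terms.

2058/28561

Multiply the conditional probability of each draw in order, with replacement (the composition resets each draw).
P = (6/13) · (7/13) · (7/13) · (7/13) = 2058/28561 ≈ 0.0721.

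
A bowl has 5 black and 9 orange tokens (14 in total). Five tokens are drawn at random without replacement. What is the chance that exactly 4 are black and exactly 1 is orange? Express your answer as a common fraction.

Unordered draws without replacement: count favorable combinations over C(14,5).
Favorable = C(5,4) · C(9,1) = 45; total = C(14,5) = 2002.
P = 45/2002 = 45/2002 ≈ 0.0225.

45/2002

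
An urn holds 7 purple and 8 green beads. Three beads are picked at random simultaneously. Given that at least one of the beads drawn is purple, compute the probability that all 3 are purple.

P(all 3 purple) = C(7,3)/C(15,3) = 1/13; P(at least one purple) = 1 − C(8,3)/C(15,3) = 57/65.
Since 'all 3 purple' ⊆ 'at least one purple', P(all 3 | at least one) = 1/13 / 57/65 = 5/57 ≈ 0.0877.

5/57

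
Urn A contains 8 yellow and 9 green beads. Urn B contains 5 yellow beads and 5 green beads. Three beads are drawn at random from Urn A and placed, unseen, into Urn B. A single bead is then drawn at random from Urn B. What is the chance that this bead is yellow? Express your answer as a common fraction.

109/221

Condition on how many of the transferred beads are yellow (from Urn A: 8 yellow of 17; then Urn B has 13 total).
  0 yellow: C(8,0)C(9,3)/C(17,3) = 21/170; then P = 5/13
  1 yellow: C(8,1)C(9,2)/C(17,3) = 36/85; then P = 6/13
  2 yellow: C(8,2)C(9,1)/C(17,3) = 63/170; then P = 7/13
  3 yellow: C(8,3)C(9,0)/C(17,3) = 7/85; then P = 8/13
P(yellow from Urn B) = 109/221 ≈ 0.4932.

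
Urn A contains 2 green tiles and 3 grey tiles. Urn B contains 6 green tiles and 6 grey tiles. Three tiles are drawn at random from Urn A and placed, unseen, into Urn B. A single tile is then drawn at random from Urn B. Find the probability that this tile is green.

12/25

Condition on how many of the transferred tiles are green (from Urn A: 2 green of 5; then Urn B has 15 total).
  0 green: C(2,0)C(3,3)/C(5,3) = 1/10; then P = 6/15
  1 green: C(2,1)C(3,2)/C(5,3) = 3/5; then P = 7/15
  2 green: C(2,2)C(3,1)/C(5,3) = 3/10; then P = 8/15
P(green from Urn B) = 12/25 ≈ 0.4800.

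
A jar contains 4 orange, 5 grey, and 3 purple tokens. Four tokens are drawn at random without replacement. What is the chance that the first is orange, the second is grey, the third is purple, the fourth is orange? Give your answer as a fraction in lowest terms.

1/66

Multiply the conditional probability of each draw in order, without replacement, so each draw removes one from its color and from the total.
P = (4/12) · (5/11) · (3/10) · (3/9) = 1/66 ≈ 0.0152.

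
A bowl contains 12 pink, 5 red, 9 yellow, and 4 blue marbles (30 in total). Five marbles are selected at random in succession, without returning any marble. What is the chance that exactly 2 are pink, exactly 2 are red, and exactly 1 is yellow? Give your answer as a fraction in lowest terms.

110/2639

Unordered draws without replacement: count favorable combinations over C(30,5).
Favorable = C(12,2) · C(5,2) · C(9,1) · C(4,0) = 5940; total = C(30,5) = 142506.
P = 5940/142506 = 110/2639 ≈ 0.0417.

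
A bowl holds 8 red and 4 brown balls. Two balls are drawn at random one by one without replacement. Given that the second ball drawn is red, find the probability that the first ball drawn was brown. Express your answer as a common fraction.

4/11

P(first=brown and the second ball drawn is red) = (4/12)·(8/11) = 8/33.
P(the second ball drawn is red) = Σ over first color = 14/33 + 8/33 = 2/3.
By Bayes, P(first=brown | the second ball drawn is red) = 8/33 / 2/3 = 4/11 ≈ 0.3636.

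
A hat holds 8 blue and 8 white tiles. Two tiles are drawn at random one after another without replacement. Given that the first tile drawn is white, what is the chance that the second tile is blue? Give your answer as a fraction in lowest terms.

After removing 1 white, the hat has 8 blue out of 15 remaining.
P(second is blue | given) = 8/15 ≈ 0.5333.

8/15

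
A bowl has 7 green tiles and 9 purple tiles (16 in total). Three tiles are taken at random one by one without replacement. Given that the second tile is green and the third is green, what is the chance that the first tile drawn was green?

5/14

P(first=green and the second tile is green and the third is green) = (7/16)·(6/15)·(5/14) = 1/16.
P(E) = Σ over first color = 1/16 + 9/80 = 7/40.
By Bayes, P(first=green | E) = 1/16 / 7/40 = 5/14 ≈ 0.3571.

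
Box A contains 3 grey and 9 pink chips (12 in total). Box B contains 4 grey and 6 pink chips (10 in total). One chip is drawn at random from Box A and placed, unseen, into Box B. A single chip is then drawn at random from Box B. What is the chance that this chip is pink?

27/44

Condition on how many of the transferred chips are pink (from Box A: 9 pink of 12; then Box B has 11 total).
  0 pink: C(9,0)C(3,1)/C(12,1) = 1/4; then P = 6/11
  1 pink: C(9,1)C(3,0)/C(12,1) = 3/4; then P = 7/11
P(pink from Box B) = 27/44 ≈ 0.6136.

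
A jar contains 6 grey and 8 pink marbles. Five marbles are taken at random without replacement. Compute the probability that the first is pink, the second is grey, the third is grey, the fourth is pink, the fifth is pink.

6/143

Multiply the conditional probability of each draw in order, without replacement, so each draw removes one from its color and from the total.
P = (8/14) · (6/13) · (5/12) · (7/11) · (6/10) = 6/143 ≈ 0.0420.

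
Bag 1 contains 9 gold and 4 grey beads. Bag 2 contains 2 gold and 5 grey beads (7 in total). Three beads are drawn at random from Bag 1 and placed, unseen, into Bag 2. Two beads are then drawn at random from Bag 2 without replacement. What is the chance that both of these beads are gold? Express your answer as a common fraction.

17/117

Condition on how many of the transferred beads are gold (from Bag 1: 9 gold of 13; then Bag 2 has 10 total).
  0 gold: C(9,0)C(4,3)/C(13,3) = 2/143; then P = C(2,2)/C(10,2) = 1/45
  1 gold: C(9,1)C(4,2)/C(13,3) = 27/143; then P = C(3,2)/C(10,2) = 1/15
  2 gold: C(9,2)C(4,1)/C(13,3) = 72/143; then P = C(4,2)/C(10,2) = 2/15
  3 gold: C(9,3)C(4,0)/C(13,3) = 42/143; then P = C(5,2)/C(10,2) = 2/9
P(both gold) = 17/117 ≈ 0.1453.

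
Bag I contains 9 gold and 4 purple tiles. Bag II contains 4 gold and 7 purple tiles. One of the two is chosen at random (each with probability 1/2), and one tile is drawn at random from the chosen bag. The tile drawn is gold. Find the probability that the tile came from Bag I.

99/151

P(gold | Bag I) = 9/13; P(gold | Bag II) = 4/11.
P(gold) = 1/2·9/13 + 1/2·4/11 = 151/286.
By Bayes' rule, P(Bag I | gold) = 9/26 / 151/286 = 99/151 ≈ 0.6556.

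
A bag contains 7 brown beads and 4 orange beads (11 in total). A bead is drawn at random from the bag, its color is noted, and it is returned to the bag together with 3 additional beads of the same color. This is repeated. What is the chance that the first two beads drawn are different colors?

4/11

Either orange then brown, or brown then orange; after the first draw the total is 14.
P = (4/11)·(7/14) + (7/11)·(4/14) = 4/11 ≈ 0.3636.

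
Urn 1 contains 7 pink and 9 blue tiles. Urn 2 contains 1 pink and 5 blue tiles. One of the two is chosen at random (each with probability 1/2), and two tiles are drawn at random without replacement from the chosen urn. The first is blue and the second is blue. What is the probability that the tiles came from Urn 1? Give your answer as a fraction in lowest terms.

9/29

P(E | Urn 1) = 3/10; P(E | Urn 2) = 2/3.
P(E) = 1/2·3/10 + 1/2·2/3 = 29/60.
By Bayes' rule, P(Urn 1 | E) = 3/20 / 29/60 = 9/29 ≈ 0.3103.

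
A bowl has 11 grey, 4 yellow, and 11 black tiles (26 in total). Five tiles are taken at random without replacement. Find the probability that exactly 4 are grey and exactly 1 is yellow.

6/299

Unordered draws without replacement: count favorable combinations over C(26,5).
Favorable = C(11,4) · C(4,1) · C(11,0) = 1320; total = C(26,5) = 65780.
P = 1320/65780 = 6/299 ≈ 0.0201.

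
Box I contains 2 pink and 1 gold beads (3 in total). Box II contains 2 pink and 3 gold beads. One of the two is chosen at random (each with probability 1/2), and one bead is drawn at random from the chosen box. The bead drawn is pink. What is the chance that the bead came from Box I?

5/8

P(pink | Box I) = 2/3; P(pink | Box II) = 2/5.
P(pink) = 1/2·2/3 + 1/2·2/5 = 8/15.
By Bayes' rule, P(Box I | pink) = 1/3 / 8/15 = 5/8 ≈ 0.6250.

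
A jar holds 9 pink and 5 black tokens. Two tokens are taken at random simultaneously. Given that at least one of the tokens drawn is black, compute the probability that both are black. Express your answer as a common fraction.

P(both black) = C(5,2)/C(14,2) = 10/91; P(at least one black) = 1 − C(9,2)/C(14,2) = 55/91.
Since 'both black' ⊆ 'at least one black', P(both | at least one) = 10/91 / 55/91 = 2/11 ≈ 0.1818.

2/11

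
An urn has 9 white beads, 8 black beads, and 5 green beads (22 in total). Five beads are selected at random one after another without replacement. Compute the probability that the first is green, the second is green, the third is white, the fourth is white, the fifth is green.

Multiply the conditional probability of each draw in order, without replacement, so each draw removes one from its color and from the total.
P = (5/22) · (4/21) · (9/20) · (8/19) · (3/18) = 2/1463 ≈ 0.0014.

2/1463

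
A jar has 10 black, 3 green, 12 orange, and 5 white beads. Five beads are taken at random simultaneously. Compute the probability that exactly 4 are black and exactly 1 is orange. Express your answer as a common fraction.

20/1131

Unordered draws without replacement: count favorable combinations over C(30,5).
Favorable = C(10,4) · C(3,0) · C(12,1) · C(5,0) = 2520; total = C(30,5) = 142506.
P = 2520/142506 = 20/1131 ≈ 0.0177.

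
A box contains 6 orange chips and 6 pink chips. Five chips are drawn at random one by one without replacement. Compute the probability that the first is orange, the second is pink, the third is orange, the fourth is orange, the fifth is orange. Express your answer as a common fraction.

Multiply the conditional probability of each draw in order, without replacement, so each draw removes one from its color and from the total.
P = (6/12) · (6/11) · (5/10) · (4/9) · (3/8) = 1/44 ≈ 0.0227.

1/44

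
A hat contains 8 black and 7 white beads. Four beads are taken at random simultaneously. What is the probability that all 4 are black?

2/39

Unordered draws without replacement: count favorable combinations over C(15,4).
Favorable = C(8,4) · C(7,0) = 70; total = C(15,4) = 1365.
P = 70/1365 = 2/39 ≈ 0.0513.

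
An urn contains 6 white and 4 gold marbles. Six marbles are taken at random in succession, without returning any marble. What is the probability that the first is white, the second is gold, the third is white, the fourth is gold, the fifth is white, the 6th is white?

1/35

Multiply the conditional probability of each draw in order, without replacement, so each draw removes one from its color and from the total.
P = (6/10) · (4/9) · (5/8) · (3/7) · (4/6) · (3/5) = 1/35 ≈ 0.0286.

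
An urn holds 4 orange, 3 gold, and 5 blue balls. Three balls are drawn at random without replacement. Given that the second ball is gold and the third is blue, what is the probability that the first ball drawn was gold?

P(first=gold and the second ball is gold and the third is blue) = (3/12)·(2/11)·(5/10) = 1/44.
P(E) = Σ over first color = 1/22 + 1/44 + 1/22 = 5/44.
By Bayes, P(first=gold | E) = 1/44 / 5/44 = 1/5 ≈ 0.2000.

1/5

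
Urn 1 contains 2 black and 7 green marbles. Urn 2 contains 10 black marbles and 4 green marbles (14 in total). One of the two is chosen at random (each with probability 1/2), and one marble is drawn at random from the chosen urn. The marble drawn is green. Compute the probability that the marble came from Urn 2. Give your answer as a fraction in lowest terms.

18/67

P(green | Urn 1) = 7/9; P(green | Urn 2) = 2/7.
P(green) = 1/2·7/9 + 1/2·2/7 = 67/126.
By Bayes' rule, P(Urn 2 | green) = 1/7 / 67/126 = 18/67 ≈ 0.2687.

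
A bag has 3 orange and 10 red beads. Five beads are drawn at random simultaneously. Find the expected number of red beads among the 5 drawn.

By linearity of expectation, E[X] = Σ P(draw i is red); by symmetry each draw (even without replacement) has P(red) = 10/13.
E[X] = 5 · 10/13 = 50/13 ≈ 3.8462.

50/13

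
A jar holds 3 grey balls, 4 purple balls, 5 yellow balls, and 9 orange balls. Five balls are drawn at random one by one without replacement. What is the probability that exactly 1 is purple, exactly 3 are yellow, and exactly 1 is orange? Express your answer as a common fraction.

40/2261

Unordered draws without replacement: count favorable combinations over C(21,5).
Favorable = C(3,0) · C(4,1) · C(5,3) · C(9,1) = 360; total = C(21,5) = 20349.
P = 360/20349 = 40/2261 ≈ 0.0177.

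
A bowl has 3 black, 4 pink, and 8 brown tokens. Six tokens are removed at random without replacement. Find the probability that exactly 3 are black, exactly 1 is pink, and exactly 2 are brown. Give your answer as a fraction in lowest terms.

16/715

Unordered draws without replacement: count favorable combinations over C(15,6).
Favorable = C(3,3) · C(4,1) · C(8,2) = 112; total = C(15,6) = 5005.
P = 112/5005 = 16/715 ≈ 0.0224.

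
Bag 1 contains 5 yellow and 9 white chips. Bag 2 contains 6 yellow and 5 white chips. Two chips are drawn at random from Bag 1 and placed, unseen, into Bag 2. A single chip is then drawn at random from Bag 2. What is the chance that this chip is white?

Condition on how many of the transferred chips are white (from Bag 1: 9 white of 14; then Bag 2 has 13 total).
  0 white: C(9,0)C(5,2)/C(14,2) = 10/91; then P = 5/13
  1 white: C(9,1)C(5,1)/C(14,2) = 45/91; then P = 6/13
  2 white: C(9,2)C(5,0)/C(14,2) = 36/91; then P = 7/13
P(white from Bag 2) = 44/91 ≈ 0.4835.

44/91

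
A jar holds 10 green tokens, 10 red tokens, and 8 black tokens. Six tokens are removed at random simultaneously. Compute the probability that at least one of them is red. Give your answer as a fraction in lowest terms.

328/345

Use the complement: P(at least one red) = 1 − P(no red).
P(none) = C(18,6)/C(28,6) = 18564/376740.
So P = 1 − 18564/376740 = 328/345 ≈ 0.9507.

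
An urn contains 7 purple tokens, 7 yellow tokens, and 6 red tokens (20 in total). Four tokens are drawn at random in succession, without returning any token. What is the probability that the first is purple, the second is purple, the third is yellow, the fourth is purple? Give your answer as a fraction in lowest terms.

Multiply the conditional probability of each draw in order, without replacement, so each draw removes one from its color and from the total.
P = (7/20) · (6/19) · (7/18) · (5/17) = 49/3876 ≈ 0.0126.

49/3876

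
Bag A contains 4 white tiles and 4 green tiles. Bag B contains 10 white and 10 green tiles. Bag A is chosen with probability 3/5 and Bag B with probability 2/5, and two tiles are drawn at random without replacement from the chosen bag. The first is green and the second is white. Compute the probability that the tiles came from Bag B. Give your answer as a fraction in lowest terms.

35/92

P(E | Bag A) = 2/7; P(E | Bag B) = 5/19.
P(E) = 3/5·2/7 + 2/5·5/19 = 184/665.
By Bayes' rule, P(Bag B | E) = 2/19 / 184/665 = 35/92 ≈ 0.3804.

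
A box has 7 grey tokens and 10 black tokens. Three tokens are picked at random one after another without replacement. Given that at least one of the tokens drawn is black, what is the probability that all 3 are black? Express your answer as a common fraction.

8/43

P(all 3 black) = C(10,3)/C(17,3) = 3/17; P(at least one black) = 1 − C(7,3)/C(17,3) = 129/136.
Since 'all 3 black' ⊆ 'at least one black', P(all 3 | at least one) = 3/17 / 129/136 = 8/43 ≈ 0.1860.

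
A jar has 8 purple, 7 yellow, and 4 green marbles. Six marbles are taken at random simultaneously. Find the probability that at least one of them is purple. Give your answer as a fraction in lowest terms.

Use the complement: P(at least one purple) = 1 − P(no purple).
P(none) = C(11,6)/C(19,6) = 462/27132.
So P = 1 − 462/27132 = 635/646 ≈ 0.9830.

635/646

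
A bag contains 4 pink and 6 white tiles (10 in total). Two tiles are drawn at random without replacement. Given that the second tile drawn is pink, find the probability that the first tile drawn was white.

2/3

P(first=white and the second tile drawn is pink) = (6/10)·(4/9) = 4/15.
P(the second tile drawn is pink) = Σ over first color = 2/15 + 4/15 = 2/5.
By Bayes, P(first=white | the second tile drawn is pink) = 4/15 / 2/5 = 2/3 ≈ 0.6667.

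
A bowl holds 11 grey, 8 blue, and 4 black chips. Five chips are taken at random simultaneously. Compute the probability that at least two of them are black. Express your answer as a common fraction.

49/253

Sum the hypergeometric tail for j = 2,…,4 black chips.
Favorable = C(4,2)·C(19,3) + C(4,3)·C(19,2) + C(4,4)·C(19,1) = 6517; total = C(23,5) = 33649.
P = 6517/33649 = 49/253 ≈ 0.1937.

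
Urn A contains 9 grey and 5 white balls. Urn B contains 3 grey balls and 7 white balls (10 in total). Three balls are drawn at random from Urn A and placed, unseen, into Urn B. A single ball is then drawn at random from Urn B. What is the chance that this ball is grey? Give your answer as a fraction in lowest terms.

Condition on how many of the transferred balls are grey (from Urn A: 9 grey of 14; then Urn B has 13 total).
  0 grey: C(9,0)C(5,3)/C(14,3) = 5/182; then P = 3/13
  1 grey: C(9,1)C(5,2)/C(14,3) = 45/182; then P = 4/13
  2 grey: C(9,2)C(5,1)/C(14,3) = 45/91; then P = 5/13
  3 grey: C(9,3)C(5,0)/C(14,3) = 3/13; then P = 6/13
P(grey from Urn B) = 69/182 ≈ 0.3791.

69/182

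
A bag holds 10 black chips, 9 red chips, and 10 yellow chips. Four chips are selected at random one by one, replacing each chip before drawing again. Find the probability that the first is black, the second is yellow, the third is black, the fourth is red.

9000/707281

Multiply the conditional probability of each draw in order, with replacement (the composition resets each draw).
P = (10/29) · (10/29) · (10/29) · (9/29) = 9000/707281 ≈ 0.0127.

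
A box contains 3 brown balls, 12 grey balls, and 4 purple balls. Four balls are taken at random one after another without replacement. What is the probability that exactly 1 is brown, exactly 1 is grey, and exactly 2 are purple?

18/323

Unordered draws without replacement: count favorable combinations over C(19,4).
Favorable = C(3,1) · C(12,1) · C(4,2) = 216; total = C(19,4) = 3876.
P = 216/3876 = 18/323 ≈ 0.0557.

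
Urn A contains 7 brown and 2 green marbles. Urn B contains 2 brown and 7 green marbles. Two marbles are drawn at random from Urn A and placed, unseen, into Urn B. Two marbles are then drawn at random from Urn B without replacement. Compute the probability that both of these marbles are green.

Condition on how many of the transferred marbles are green (from Urn A: 2 green of 9; then Urn B has 11 total).
  0 green: C(2,0)C(7,2)/C(9,2) = 7/12; then P = C(7,2)/C(11,2) = 21/55
  1 green: C(2,1)C(7,1)/C(9,2) = 7/18; then P = C(8,2)/C(11,2) = 28/55
  2 green: C(2,2)C(7,0)/C(9,2) = 1/36; then P = C(9,2)/C(11,2) = 36/55
P(both green) = 79/180 ≈ 0.4389.

79/180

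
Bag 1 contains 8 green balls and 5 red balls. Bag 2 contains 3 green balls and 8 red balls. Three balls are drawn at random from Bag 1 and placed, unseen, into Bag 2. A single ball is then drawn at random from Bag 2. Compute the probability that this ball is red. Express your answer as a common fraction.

Condition on how many of the transferred balls are red (from Bag 1: 5 red of 13; then Bag 2 has 14 total).
  0 red: C(5,0)C(8,3)/C(13,3) = 28/143; then P = 8/14
  1 red: C(5,1)C(8,2)/C(13,3) = 70/143; then P = 9/14
  2 red: C(5,2)C(8,1)/C(13,3) = 40/143; then P = 10/14
  3 red: C(5,3)C(8,0)/C(13,3) = 5/143; then P = 11/14
P(red from Bag 2) = 17/26 ≈ 0.6538.

17/26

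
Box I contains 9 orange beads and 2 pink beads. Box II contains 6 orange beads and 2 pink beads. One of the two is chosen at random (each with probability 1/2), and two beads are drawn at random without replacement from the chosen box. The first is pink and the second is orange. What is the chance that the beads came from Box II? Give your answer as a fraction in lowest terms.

P(E | Box I) = 9/55; P(E | Box II) = 3/14.
P(E) = 1/2·9/55 + 1/2·3/14 = 291/1540.
By Bayes' rule, P(Box II | E) = 3/28 / 291/1540 = 55/97 ≈ 0.5670.

55/97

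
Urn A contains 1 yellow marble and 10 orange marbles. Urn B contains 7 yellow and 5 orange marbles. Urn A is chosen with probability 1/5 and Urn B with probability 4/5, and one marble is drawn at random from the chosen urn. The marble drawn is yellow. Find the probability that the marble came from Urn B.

77/80

P(yellow | Urn A) = 1/11; P(yellow | Urn B) = 7/12.
P(yellow) = 1/5·1/11 + 4/5·7/12 = 16/33.
By Bayes' rule, P(Urn B | yellow) = 7/15 / 16/33 = 77/80 ≈ 0.9625.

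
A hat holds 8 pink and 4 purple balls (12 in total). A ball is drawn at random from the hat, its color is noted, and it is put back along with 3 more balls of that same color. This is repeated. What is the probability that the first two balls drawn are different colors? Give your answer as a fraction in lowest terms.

Either purple then pink, or pink then purple; after the first draw the total is 15.
P = (4/12)·(8/15) + (8/12)·(4/15) = 16/45 ≈ 0.3556.

16/45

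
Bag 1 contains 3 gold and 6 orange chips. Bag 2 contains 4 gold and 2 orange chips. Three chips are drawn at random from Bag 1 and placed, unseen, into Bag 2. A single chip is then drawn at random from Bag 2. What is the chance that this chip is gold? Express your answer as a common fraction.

5/9

Condition on how many of the transferred chips are gold (from Bag 1: 3 gold of 9; then Bag 2 has 9 total).
  0 gold: C(3,0)C(6,3)/C(9,3) = 5/21; then P = 4/9
  1 gold: C(3,1)C(6,2)/C(9,3) = 15/28; then P = 5/9
  2 gold: C(3,2)C(6,1)/C(9,3) = 3/14; then P = 6/9
  3 gold: C(3,3)C(6,0)/C(9,3) = 1/84; then P = 7/9
P(gold from Bag 2) = 5/9 ≈ 0.5556.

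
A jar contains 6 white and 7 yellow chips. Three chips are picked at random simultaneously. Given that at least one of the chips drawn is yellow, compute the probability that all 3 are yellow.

5/38

P(all 3 yellow) = C(7,3)/C(13,3) = 35/286; P(at least one yellow) = 1 − C(6,3)/C(13,3) = 133/143.
Since 'all 3 yellow' ⊆ 'at least one yellow', P(all 3 | at least one) = 35/286 / 133/143 = 5/38 ≈ 0.1316.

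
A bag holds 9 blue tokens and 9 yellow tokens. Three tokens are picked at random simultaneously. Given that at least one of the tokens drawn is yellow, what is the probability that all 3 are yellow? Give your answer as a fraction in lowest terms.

7/61

P(all 3 yellow) = C(9,3)/C(18,3) = 7/68; P(at least one yellow) = 1 − C(9,3)/C(18,3) = 61/68.
Since 'all 3 yellow' ⊆ 'at least one yellow', P(all 3 | at least one) = 7/68 / 61/68 = 7/61 ≈ 0.1148.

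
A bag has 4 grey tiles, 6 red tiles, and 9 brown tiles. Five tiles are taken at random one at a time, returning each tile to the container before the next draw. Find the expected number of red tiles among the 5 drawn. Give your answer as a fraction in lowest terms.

30/19

By linearity of expectation, E[X] = Σ P(draw i is red); each independent draw has P(red) = 6/19.
E[X] = 5 · 6/19 = 30/19 ≈ 1.5789.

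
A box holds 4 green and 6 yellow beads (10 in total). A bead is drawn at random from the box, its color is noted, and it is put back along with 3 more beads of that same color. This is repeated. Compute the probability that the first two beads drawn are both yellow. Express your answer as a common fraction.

After a yellow draw the box holds 9 yellow out of 13.
P = (6/10)·(9/13) = 27/65 ≈ 0.4154.

27/65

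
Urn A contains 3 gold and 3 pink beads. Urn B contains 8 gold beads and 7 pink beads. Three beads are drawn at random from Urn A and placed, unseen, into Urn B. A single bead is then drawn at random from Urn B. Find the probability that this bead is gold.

19/36

Condition on how many of the transferred beads are gold (from Urn A: 3 gold of 6; then Urn B has 18 total).
  0 gold: C(3,0)C(3,3)/C(6,3) = 1/20; then P = 8/18
  1 gold: C(3,1)C(3,2)/C(6,3) = 9/20; then P = 9/18
  2 gold: C(3,2)C(3,1)/C(6,3) = 9/20; then P = 10/18
  3 gold: C(3,3)C(3,0)/C(6,3) = 1/20; then P = 11/18
P(gold from Urn B) = 19/36 ≈ 0.5278.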